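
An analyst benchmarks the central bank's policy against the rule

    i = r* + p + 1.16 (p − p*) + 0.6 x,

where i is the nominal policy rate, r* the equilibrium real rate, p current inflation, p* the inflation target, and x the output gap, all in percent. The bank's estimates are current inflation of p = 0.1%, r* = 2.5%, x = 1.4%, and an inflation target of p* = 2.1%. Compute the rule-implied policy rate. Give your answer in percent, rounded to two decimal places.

1.12%

i = 2.5 + 0.1 + 1.16 × (0.1 − 2.1) + 0.6 × 1.4
   = 2.5 + 0.1 − 2.32 + 0.84 = 1.12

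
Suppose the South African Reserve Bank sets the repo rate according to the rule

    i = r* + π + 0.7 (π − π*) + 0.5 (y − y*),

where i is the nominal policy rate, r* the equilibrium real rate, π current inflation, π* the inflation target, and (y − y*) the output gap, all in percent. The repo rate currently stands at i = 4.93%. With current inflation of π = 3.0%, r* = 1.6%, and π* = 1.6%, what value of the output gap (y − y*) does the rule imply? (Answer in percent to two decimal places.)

-1.30%

0.5 (y − y*) = 4.93 − 1.6 − 3.0 − 0.7 × (3.0 − 1.6) = -0.65
(y − y*) = -0.65 / 0.5 = -1.30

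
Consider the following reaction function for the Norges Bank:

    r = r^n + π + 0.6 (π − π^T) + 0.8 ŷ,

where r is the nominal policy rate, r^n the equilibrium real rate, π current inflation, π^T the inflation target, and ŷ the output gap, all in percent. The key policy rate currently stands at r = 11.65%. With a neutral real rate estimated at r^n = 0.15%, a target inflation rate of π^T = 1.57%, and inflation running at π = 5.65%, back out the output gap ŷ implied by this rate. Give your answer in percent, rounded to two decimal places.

4.25%

0.8 ŷ = 11.65 − 0.15 − 5.65 − 0.6 × (5.65 − 1.57) = 3.402
ŷ = 3.402 / 0.8 = 4.25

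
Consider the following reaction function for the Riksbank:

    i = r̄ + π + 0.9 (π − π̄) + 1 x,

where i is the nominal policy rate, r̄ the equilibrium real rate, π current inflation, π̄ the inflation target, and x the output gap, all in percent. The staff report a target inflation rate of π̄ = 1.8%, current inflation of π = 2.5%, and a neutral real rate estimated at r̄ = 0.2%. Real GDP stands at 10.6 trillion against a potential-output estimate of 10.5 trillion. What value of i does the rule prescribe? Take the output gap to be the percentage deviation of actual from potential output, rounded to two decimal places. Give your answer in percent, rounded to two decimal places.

Output gap = 100 × (10.6 − 10.5) / 10.5 = 0.95%.
i = 0.20 + 2.50 + 0.9 × (2.50 − 1.80) + 1 × 0.95
   = 0.20 + 2.5 + 0.63 + 0.95 = 4.28

4.28%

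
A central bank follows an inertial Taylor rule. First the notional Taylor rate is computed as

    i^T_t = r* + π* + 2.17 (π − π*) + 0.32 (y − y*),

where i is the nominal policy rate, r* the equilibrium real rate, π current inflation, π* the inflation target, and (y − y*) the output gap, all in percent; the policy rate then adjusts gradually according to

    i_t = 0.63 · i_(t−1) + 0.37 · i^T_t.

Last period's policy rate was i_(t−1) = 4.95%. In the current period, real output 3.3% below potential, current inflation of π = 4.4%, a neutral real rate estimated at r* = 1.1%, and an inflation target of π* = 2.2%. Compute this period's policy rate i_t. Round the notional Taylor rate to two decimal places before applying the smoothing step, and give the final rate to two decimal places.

Output 3.3% below potential → (y − y*) = -3.3.
i^T_t = 1.1 + 2.2 + 2.17 × (4.4 − 2.2) + 0.32 × (-3.3)
   = 1.1 + 2.2 + 4.774 − 1.056 = 7.02
i_t = 0.63 × 4.95 + 0.37 × 7.02 = 3.1185 + 2.5974 = 5.72

5.72%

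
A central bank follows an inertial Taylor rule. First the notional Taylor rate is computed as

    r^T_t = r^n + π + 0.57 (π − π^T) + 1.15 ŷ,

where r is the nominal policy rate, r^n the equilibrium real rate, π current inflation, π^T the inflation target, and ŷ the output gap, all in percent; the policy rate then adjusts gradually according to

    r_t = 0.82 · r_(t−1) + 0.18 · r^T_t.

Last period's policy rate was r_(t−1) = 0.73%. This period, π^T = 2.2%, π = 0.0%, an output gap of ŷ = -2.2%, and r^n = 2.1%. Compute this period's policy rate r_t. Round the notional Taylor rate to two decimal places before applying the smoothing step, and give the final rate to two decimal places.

r^T_t = 2.1 + 0.0 + 0.57 × (0.0 − 2.2) + 1.15 × (-2.2)
   = 2.1 + 0 − 1.254 − 2.53 = -1.68
r_t = 0.82 × 0.73 + 0.18 × (-1.68) = 0.5986 − 0.3024 = 0.30

0.30%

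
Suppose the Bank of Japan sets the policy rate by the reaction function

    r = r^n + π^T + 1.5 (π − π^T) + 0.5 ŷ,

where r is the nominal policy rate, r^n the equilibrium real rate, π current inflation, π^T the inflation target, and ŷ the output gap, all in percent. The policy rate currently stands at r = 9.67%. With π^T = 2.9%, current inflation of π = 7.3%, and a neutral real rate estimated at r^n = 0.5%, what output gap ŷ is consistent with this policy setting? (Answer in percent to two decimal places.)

0.5 ŷ = 9.67 − 0.5 − 2.9 − 1.5 × (7.3 − 2.9) = -0.33
ŷ = -0.33 / 0.5 = -0.66

-0.66%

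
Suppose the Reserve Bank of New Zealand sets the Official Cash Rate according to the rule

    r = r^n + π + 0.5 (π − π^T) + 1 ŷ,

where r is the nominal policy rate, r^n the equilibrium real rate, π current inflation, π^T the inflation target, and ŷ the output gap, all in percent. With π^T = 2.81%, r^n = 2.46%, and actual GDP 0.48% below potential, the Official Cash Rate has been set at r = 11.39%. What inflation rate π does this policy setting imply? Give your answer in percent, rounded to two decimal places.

7.21%

Output 0.48% below potential → ŷ = -0.48.
Collecting π: r = r^n + (1 + 0.5) π − 0.5 π^T + 1 ŷ
1.5 π = 11.39 − 2.46 + 0.5 × 2.81 − 1 × (-0.48) = 10.815
π = 10.815 / 1.5 = 7.21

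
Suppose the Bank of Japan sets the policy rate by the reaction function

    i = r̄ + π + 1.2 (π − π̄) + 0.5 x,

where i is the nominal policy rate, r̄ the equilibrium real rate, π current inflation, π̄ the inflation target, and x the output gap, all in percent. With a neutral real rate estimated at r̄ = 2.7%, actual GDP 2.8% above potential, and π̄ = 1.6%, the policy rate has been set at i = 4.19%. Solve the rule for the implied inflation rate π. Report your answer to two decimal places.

Output 2.8% above potential → x = 2.8.
Collecting π: i = r̄ + (1 + 1.2) π − 1.2 π̄ + 0.5 x
2.2 π = 4.19 − 2.7 + 1.2 × 1.6 − 0.5 × 2.8 = 2.01
π = 2.01 / 2.2 = 0.91

0.91%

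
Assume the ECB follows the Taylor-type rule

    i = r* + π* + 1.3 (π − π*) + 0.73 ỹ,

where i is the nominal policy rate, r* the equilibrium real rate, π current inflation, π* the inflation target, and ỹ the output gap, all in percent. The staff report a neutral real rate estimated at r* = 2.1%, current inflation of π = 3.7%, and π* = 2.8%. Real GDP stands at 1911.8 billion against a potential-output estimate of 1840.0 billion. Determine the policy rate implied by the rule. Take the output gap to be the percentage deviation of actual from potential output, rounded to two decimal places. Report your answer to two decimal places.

Output gap = 100 × (1911.8 − 1840.0) / 1840.0 = 3.90%.
i = 2.10 + 2.80 + 1.3 × (3.70 − 2.80) + 0.73 × 3.90
   = 2.10 + 2.8 + 1.17 + 2.847 = 8.92

8.92%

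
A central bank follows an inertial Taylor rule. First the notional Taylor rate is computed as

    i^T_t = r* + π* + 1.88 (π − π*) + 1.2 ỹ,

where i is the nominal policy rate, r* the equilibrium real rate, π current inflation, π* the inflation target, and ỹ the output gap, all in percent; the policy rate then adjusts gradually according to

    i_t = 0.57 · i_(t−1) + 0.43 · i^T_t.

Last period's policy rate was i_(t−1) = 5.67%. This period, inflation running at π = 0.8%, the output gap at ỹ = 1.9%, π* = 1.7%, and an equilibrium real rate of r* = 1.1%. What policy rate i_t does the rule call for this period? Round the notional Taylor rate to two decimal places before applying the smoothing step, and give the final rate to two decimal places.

i^T_t = 1.1 + 1.7 + 1.88 × (0.8 − 1.7) + 1.2 × 1.9
   = 1.1 + 1.7 − 1.692 + 2.28 = 3.39
i_t = 0.57 × 5.67 + 0.43 × 3.39 = 3.2319 + 1.4577 = 4.69

4.69%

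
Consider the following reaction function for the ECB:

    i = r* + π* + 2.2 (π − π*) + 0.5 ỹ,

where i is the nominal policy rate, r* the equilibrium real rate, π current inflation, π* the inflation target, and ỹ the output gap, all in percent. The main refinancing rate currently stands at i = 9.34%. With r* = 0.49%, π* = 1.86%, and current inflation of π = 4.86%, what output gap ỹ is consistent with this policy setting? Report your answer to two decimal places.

0.5 ỹ = 9.34 − 0.49 − 1.86 − 2.2 × (4.86 − 1.86) = 0.39
ỹ = 0.39 / 0.5 = 0.78

0.78%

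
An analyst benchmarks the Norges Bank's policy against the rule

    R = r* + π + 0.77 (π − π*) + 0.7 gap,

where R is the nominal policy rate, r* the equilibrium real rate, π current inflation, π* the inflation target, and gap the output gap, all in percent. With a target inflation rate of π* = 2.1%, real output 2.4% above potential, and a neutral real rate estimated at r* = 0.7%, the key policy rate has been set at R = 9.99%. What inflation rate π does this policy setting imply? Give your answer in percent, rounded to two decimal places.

Output 2.4% above potential → gap = 2.4.
Collecting π: R = r* + (1 + 0.77) π − 0.77 π* + 0.7 gap
1.77 π = 9.99 − 0.7 + 0.77 × 2.1 − 0.7 × 2.4 = 9.227
π = 9.227 / 1.77 = 5.21

5.21%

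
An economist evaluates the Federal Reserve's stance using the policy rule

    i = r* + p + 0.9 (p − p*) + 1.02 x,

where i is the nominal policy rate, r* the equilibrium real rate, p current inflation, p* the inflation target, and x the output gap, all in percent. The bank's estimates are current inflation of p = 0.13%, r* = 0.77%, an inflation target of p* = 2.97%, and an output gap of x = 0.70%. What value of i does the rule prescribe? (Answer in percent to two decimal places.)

-0.94%

i = 0.77 + 0.13 + 0.9 × (0.13 − 2.97) + 1.02 × 0.70
   = 0.77 + 0.13 − 2.556 + 0.714 = -0.94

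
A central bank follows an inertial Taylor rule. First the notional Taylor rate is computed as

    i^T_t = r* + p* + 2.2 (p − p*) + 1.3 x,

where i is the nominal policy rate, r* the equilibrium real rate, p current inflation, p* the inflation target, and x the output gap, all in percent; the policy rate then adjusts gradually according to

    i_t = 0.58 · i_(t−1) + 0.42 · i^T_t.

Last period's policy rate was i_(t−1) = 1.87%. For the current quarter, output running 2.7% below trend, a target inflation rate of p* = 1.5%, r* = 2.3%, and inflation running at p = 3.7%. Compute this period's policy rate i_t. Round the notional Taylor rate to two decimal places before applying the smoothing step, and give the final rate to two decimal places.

Output 2.7% below potential → x = -2.7.
i^T_t = 2.3 + 1.5 + 2.2 × (3.7 − 1.5) + 1.3 × (-2.7)
   = 2.3 + 1.5 + 4.84 − 3.51 = 5.13
i_t = 0.58 × 1.87 + 0.42 × 5.13 = 1.0846 + 2.1546 = 3.24

3.24%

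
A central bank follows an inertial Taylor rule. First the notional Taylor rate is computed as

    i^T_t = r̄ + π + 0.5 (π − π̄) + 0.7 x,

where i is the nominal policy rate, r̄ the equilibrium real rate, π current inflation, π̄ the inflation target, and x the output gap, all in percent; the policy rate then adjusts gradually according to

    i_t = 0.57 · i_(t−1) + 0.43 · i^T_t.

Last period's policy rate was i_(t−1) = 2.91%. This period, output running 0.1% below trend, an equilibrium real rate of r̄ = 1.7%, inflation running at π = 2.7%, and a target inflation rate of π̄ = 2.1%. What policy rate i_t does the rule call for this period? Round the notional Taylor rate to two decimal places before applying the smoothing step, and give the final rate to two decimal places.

Output 0.1% below potential → x = -0.1.
i^T_t = 1.7 + 2.7 + 0.5 × (2.7 − 2.1) + 0.7 × (-0.1)
   = 1.7 + 2.7 + 0.3 − 0.07 = 4.63
i_t = 0.57 × 2.91 + 0.43 × 4.63 = 1.6587 + 1.9909 = 3.65

3.65%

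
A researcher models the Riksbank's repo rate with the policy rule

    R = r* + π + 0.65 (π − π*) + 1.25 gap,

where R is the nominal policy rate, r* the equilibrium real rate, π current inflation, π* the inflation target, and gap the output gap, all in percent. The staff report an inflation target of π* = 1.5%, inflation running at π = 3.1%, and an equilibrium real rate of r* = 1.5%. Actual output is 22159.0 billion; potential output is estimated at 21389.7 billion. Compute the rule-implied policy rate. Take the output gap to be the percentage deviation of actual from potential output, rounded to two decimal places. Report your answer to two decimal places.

10.14%

Output gap = 100 × (22159.0 − 21389.7) / 21389.7 = 3.60%.
R = 1.50 + 3.10 + 0.65 × (3.10 − 1.50) + 1.25 × 3.60
   = 1.50 + 3.1 + 1.04 + 4.5 = 10.14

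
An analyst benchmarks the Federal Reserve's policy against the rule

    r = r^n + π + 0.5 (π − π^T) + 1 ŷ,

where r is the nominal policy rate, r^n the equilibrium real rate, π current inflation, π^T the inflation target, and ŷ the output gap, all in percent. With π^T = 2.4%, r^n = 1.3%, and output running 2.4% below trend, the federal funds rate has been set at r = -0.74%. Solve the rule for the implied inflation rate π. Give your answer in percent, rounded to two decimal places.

1.04%

Output 2.4% below potential → ŷ = -2.4.
Collecting π: r = r^n + (1 + 0.5) π − 0.5 π^T + 1 ŷ
1.5 π = -0.74 − 1.3 + 0.5 × 2.4 − 1 × (-2.4) = 1.56
π = 1.56 / 1.5 = 1.04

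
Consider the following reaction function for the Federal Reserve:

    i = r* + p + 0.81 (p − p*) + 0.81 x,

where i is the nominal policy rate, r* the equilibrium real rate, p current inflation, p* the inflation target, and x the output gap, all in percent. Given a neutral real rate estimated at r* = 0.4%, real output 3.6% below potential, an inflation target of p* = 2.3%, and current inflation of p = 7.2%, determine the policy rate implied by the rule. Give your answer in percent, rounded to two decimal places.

8.65%

Output 3.6% below potential → x = -3.6.
i = 0.4 + 7.2 + 0.81 × (7.2 − 2.3) + 0.81 × (-3.6)
   = 0.4 + 7.2 + 3.969 − 2.916 = 8.65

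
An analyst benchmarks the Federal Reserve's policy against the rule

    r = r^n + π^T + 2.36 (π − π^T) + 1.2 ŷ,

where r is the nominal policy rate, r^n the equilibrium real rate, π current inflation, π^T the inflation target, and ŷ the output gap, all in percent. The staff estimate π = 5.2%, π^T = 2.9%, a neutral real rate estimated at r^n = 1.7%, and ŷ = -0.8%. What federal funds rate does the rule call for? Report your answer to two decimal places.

r = 1.7 + 2.9 + 2.36 × (5.2 − 2.9) + 1.2 × (-0.8)
   = 1.7 + 2.9 + 5.428 − 0.96 = 9.07

9.07%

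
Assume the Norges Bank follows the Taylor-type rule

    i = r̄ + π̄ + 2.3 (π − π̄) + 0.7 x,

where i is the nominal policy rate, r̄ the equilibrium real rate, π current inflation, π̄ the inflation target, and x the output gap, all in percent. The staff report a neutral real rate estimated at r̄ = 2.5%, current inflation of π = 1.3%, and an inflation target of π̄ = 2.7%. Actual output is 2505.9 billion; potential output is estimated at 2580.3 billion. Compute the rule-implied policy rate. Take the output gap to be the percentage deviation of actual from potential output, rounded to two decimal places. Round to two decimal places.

-0.04%

Output gap = 100 × (2505.9 − 2580.3) / 2580.3 = -2.88%.
i = 2.50 + 2.70 + 2.3 × (1.30 − 2.70) + 0.7 × (-2.88)
   = 2.50 + 2.7 − 3.22 − 2.016 = -0.04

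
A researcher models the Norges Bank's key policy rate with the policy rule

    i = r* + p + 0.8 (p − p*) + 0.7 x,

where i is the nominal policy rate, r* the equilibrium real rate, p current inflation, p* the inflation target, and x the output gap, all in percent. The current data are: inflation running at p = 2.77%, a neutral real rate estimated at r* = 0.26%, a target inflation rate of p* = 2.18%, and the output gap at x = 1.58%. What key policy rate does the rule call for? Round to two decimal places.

4.61%

i = 0.26 + 2.77 + 0.8 × (2.77 − 2.18) + 0.7 × 1.58
   = 0.26 + 2.77 + 0.472 + 1.106 = 4.61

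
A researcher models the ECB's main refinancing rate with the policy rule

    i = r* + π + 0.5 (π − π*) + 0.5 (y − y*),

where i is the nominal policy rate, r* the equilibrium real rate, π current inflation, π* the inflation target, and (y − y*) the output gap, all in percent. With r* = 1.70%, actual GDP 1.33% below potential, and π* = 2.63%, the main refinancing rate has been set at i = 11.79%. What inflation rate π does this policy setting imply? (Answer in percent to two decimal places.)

Output 1.33% below potential → (y − y*) = -1.33.
Collecting π: i = r* + (1 + 0.5) π − 0.5 π* + 0.5 (y − y*)
1.5 π = 11.79 − 1.70 + 0.5 × 2.63 − 0.5 × (-1.33) = 12.07
π = 12.07 / 1.5 = 8.05

8.05%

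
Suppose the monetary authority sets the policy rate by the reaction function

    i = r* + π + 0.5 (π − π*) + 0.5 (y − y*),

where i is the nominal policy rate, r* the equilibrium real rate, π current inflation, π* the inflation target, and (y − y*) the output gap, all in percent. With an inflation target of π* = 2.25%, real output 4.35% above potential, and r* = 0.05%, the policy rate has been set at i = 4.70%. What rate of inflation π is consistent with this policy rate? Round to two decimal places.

2.40%

Output 4.35% above potential → (y − y*) = 4.35.
Collecting π: i = r* + (1 + 0.5) π − 0.5 π* + 0.5 (y − y*)
1.5 π = 4.70 − 0.05 + 0.5 × 2.25 − 0.5 × 4.35 = 3.6
π = 3.6 / 1.5 = 2.40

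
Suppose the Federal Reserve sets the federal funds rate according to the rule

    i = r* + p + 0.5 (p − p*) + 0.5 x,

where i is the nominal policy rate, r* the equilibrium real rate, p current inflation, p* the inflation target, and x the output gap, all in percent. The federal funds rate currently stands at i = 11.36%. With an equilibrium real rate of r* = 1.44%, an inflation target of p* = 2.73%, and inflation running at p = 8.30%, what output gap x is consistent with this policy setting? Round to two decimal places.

0.5 x = 11.36 − 1.44 − 8.30 − 0.5 × (8.30 − 2.73) = -1.165
x = -1.165 / 0.5 = -2.33

-2.33%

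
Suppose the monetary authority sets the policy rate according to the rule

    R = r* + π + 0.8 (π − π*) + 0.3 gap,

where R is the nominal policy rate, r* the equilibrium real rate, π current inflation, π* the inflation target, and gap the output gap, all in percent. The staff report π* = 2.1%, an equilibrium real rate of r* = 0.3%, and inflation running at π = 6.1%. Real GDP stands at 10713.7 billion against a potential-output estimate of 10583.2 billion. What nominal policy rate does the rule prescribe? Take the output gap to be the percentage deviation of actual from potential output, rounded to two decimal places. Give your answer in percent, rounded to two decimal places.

9.97%

Output gap = 100 × (10713.7 − 10583.2) / 10583.2 = 1.23%.
R = 0.30 + 6.10 + 0.8 × (6.10 − 2.10) + 0.3 × 1.23
   = 0.30 + 6.1 + 3.2 + 0.369 = 9.97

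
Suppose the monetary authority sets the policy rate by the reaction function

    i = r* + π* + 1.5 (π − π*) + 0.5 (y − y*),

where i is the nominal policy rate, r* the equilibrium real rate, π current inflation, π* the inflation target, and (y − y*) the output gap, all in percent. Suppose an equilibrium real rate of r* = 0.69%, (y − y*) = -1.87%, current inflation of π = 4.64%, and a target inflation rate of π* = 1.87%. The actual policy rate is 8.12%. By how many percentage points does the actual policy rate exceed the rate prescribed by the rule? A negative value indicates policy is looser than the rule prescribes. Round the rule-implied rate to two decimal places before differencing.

2.34 pp

i = 0.69 + 1.87 + 1.5 × (4.64 − 1.87) + 0.5 × (-1.87)
   = 0.69 + 1.87 + 4.155 − 0.935 = 5.78
Deviation = 8.12 − 5.78 = 2.34 pp.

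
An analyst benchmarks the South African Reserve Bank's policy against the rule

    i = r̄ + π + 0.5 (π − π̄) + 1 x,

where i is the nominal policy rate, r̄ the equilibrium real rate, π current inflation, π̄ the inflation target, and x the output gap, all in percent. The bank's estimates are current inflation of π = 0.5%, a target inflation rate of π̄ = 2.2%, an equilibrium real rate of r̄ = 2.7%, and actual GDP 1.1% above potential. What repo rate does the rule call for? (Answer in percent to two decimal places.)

3.45%

Output 1.1% above potential → x = 1.1.
i = 2.7 + 0.5 + 0.5 × (0.5 − 2.2) + 1 × 1.1
   = 2.7 + 0.5 − 0.85 + 1.1 = 3.45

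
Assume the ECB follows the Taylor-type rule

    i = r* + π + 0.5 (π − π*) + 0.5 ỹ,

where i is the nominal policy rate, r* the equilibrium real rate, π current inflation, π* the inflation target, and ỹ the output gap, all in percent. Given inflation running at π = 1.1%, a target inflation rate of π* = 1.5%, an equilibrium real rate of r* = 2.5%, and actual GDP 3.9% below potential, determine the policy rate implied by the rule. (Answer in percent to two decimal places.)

Output 3.9% below potential → ỹ = -3.9.
i = 2.5 + 1.1 + 0.5 × (1.1 − 1.5) + 0.5 × (-3.9)
   = 2.5 + 1.1 − 0.2 − 1.95 = 1.45

1.45%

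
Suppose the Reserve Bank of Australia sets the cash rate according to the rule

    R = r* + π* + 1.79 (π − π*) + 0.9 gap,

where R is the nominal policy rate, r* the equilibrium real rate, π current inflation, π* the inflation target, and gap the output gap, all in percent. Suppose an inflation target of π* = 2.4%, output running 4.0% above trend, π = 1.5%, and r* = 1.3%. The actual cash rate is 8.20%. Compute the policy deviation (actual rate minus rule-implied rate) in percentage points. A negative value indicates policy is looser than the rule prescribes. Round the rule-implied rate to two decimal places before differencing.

2.51 pp

Output 4.0% above potential → gap = 4.0.
R = 1.3 + 2.4 + 1.79 × (1.5 − 2.4) + 0.9 × 4.0
   = 1.3 + 2.4 − 1.611 + 3.6 = 5.69
Deviation = 8.20 − 5.69 = 2.51 pp.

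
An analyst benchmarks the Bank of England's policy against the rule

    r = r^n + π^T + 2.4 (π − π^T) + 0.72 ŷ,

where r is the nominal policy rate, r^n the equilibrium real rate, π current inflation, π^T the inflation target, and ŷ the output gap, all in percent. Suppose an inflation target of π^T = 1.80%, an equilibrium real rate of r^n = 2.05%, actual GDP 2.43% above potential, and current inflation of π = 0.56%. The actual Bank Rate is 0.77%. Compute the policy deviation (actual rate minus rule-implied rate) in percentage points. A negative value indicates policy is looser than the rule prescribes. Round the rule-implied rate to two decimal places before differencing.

-1.85 pp

Output 2.43% above potential → ŷ = 2.43.
r = 2.05 + 1.80 + 2.4 × (0.56 − 1.80) + 0.72 × 2.43
   = 2.05 + 1.8 − 2.976 + 1.7496 = 2.62
Deviation = 0.77 − 2.62 = -1.85 pp.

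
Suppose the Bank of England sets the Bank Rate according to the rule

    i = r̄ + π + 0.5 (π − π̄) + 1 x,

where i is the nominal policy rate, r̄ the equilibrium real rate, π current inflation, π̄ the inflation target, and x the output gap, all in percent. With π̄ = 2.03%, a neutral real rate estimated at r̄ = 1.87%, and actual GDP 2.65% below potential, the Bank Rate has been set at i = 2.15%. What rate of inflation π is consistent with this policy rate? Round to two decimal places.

Output 2.65% below potential → x = -2.65.
Collecting π: i = r̄ + (1 + 0.5) π − 0.5 π̄ + 1 x
1.5 π = 2.15 − 1.87 + 0.5 × 2.03 − 1 × (-2.65) = 3.945
π = 3.945 / 1.5 = 2.63

2.63%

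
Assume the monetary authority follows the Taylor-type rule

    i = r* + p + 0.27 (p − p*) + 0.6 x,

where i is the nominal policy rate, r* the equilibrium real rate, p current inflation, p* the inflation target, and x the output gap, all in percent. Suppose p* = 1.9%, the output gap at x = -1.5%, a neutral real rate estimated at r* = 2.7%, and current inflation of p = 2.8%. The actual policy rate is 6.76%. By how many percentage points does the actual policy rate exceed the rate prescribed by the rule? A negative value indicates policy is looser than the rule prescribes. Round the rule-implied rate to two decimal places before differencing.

i = 2.7 + 2.8 + 0.27 × (2.8 − 1.9) + 0.6 × (-1.5)
   = 2.7 + 2.8 + 0.243 − 0.9 = 4.84
Deviation = 6.76 − 4.84 = 1.92 pp.

1.92 pp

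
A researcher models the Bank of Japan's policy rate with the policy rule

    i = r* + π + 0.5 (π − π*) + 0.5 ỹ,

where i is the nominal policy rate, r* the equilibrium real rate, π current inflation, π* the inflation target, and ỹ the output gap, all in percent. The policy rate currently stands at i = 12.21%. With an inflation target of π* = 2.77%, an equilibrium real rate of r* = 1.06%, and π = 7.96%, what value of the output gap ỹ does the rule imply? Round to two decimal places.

0.5 ỹ = 12.21 − 1.06 − 7.96 − 0.5 × (7.96 − 2.77) = 0.595
ỹ = 0.595 / 0.5 = 1.19

1.19%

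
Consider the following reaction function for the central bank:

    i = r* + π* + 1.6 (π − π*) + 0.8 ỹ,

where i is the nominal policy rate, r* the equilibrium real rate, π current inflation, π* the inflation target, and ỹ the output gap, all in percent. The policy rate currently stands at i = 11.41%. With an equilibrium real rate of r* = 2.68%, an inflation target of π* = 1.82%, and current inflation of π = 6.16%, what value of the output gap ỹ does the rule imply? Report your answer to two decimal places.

-0.04%

0.8 ỹ = 11.41 − 2.68 − 1.82 − 1.6 × (6.16 − 1.82) = -0.034
ỹ = -0.034 / 0.8 = -0.04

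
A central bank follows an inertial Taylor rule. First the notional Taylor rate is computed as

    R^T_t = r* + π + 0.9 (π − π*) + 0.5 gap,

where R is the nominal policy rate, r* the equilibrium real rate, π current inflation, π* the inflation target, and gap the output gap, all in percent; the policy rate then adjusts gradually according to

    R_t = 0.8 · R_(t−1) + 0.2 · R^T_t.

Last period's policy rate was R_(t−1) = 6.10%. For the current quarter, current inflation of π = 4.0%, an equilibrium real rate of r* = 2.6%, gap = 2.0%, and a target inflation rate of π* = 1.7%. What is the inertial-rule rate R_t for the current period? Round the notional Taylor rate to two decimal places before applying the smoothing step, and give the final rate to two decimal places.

6.81%

R^T_t = 2.6 + 4.0 + 0.9 × (4.0 − 1.7) + 0.5 × 2.0
   = 2.6 + 4 + 2.07 + 1 = 9.67
R_t = 0.8 × 6.10 + 0.2 × 9.67 = 4.88 + 1.934 = 6.81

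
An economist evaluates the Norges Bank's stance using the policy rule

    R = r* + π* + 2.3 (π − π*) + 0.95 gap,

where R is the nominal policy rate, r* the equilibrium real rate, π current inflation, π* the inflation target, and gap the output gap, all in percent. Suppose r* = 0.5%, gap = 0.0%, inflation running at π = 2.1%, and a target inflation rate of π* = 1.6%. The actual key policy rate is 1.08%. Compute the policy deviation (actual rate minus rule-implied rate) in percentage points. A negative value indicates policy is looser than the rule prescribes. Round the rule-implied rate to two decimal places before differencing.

R = 0.5 + 1.6 + 2.3 × (2.1 − 1.6) + 0.95 × 0.0
   = 0.5 + 1.6 + 1.15 + 0 = 3.25
Deviation = 1.08 − 3.25 = -2.17 pp.

-2.17 pp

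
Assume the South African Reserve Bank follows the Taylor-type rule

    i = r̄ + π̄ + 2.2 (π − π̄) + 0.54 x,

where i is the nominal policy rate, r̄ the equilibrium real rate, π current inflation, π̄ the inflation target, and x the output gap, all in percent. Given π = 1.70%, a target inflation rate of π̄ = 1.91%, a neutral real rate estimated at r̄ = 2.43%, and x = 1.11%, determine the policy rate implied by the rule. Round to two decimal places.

4.48%

i = 2.43 + 1.91 + 2.2 × (1.70 − 1.91) + 0.54 × 1.11
   = 2.43 + 1.91 − 0.462 + 0.5994 = 4.48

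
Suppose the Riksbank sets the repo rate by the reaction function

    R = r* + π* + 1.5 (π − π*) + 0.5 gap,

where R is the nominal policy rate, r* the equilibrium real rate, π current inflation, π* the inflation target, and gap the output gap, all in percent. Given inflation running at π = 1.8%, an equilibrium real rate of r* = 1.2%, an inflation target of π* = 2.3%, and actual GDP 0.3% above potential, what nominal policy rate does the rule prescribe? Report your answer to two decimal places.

Output 0.3% above potential → gap = 0.3.
R = 1.2 + 2.3 + 1.5 × (1.8 − 2.3) + 0.5 × 0.3
   = 1.2 + 2.3 − 0.75 + 0.15 = 2.90

2.90%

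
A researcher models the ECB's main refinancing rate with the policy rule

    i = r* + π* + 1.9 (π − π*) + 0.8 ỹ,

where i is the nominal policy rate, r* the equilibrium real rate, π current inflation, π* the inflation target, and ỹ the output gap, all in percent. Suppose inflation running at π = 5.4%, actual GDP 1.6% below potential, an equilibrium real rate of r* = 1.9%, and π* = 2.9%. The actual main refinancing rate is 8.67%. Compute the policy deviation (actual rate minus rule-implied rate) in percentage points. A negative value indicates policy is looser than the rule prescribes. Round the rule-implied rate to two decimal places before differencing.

0.40 pp

Output 1.6% below potential → ỹ = -1.6.
i = 1.9 + 2.9 + 1.9 × (5.4 − 2.9) + 0.8 × (-1.6)
   = 1.9 + 2.9 + 4.75 − 1.28 = 8.27
Deviation = 8.67 − 8.27 = 0.40 pp.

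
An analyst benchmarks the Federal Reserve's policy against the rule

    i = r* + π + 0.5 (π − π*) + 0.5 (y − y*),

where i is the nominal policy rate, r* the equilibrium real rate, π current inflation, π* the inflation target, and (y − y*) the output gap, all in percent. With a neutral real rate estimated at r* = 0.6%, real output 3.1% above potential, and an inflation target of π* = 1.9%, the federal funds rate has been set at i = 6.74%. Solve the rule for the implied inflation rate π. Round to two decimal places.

3.69%

Output 3.1% above potential → (y − y*) = 3.1.
Collecting π: i = r* + (1 + 0.5) π − 0.5 π* + 0.5 (y − y*)
1.5 π = 6.74 − 0.6 + 0.5 × 1.9 − 0.5 × 3.1 = 5.54
π = 5.54 / 1.5 = 3.69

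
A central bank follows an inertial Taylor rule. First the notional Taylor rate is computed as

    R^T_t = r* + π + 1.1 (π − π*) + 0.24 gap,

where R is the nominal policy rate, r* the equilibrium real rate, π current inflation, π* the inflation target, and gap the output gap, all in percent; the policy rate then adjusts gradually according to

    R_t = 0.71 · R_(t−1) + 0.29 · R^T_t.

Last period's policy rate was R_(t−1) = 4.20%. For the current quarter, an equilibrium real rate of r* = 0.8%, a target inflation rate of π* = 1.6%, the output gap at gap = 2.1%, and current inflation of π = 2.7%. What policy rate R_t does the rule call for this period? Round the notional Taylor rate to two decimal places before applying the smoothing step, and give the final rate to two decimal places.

R^T_t = 0.8 + 2.7 + 1.1 × (2.7 − 1.6) + 0.24 × 2.1
   = 0.8 + 2.7 + 1.21 + 0.504 = 5.21
R_t = 0.71 × 4.20 + 0.29 × 5.21 = 2.982 + 1.5109 = 4.49

4.49%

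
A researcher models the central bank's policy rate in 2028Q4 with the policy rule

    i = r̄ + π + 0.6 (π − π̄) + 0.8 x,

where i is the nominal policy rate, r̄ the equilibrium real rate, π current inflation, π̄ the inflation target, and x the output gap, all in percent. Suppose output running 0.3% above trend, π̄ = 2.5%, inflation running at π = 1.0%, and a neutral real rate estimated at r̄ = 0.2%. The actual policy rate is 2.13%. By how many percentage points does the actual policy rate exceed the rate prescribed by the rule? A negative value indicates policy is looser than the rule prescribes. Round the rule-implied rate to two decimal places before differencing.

1.59 pp

Output 0.3% above potential → x = 0.3.
i = 0.2 + 1.0 + 0.6 × (1.0 − 2.5) + 0.8 × 0.3
   = 0.2 + 1 − 0.9 + 0.24 = 0.54
Deviation = 2.13 − 0.54 = 1.59 pp.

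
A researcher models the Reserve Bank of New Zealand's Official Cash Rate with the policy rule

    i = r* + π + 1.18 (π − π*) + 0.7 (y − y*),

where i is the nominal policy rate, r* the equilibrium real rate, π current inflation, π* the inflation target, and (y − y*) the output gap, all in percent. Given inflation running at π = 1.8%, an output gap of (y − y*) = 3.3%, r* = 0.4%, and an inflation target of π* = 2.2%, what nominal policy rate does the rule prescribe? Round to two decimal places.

4.04%

i = 0.4 + 1.8 + 1.18 × (1.8 − 2.2) + 0.7 × 3.3
   = 0.4 + 1.8 − 0.472 + 2.31 = 4.04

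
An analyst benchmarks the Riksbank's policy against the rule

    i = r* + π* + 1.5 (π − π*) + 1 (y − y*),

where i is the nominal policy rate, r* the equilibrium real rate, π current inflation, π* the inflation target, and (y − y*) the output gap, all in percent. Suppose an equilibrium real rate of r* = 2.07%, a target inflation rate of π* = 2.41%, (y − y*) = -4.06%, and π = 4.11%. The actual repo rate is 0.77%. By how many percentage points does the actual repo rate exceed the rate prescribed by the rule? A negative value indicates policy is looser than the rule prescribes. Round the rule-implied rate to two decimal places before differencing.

i = 2.07 + 2.41 + 1.5 × (4.11 − 2.41) + 1 × (-4.06)
   = 2.07 + 2.41 + 2.55 − 4.06 = 2.97
Deviation = 0.77 − 2.97 = -2.20 pp.

-2.20 pp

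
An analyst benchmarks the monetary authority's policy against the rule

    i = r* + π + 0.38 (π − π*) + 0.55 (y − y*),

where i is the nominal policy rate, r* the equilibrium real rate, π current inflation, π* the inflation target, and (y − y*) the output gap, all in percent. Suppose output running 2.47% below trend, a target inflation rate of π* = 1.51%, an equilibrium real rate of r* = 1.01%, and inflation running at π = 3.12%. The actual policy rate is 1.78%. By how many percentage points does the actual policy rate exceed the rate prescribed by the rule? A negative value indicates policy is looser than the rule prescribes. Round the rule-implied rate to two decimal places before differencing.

-1.60 pp

Output 2.47% below potential → (y − y*) = -2.47.
i = 1.01 + 3.12 + 0.38 × (3.12 − 1.51) + 0.55 × (-2.47)
   = 1.01 + 3.12 + 0.6118 − 1.3585 = 3.38
Deviation = 1.78 − 3.38 = -1.60 pp.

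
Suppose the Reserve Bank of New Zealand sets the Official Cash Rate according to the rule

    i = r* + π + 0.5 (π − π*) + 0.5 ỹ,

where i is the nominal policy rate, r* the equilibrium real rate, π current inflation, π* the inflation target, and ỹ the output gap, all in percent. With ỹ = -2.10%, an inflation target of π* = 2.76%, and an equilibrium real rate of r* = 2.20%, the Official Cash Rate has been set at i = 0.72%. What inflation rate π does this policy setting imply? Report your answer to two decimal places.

Collecting π: i = r* + (1 + 0.5) π − 0.5 π* + 0.5 ỹ
1.5 π = 0.72 − 2.20 + 0.5 × 2.76 − 0.5 × (-2.10) = 0.95
π = 0.95 / 1.5 = 0.63

0.63%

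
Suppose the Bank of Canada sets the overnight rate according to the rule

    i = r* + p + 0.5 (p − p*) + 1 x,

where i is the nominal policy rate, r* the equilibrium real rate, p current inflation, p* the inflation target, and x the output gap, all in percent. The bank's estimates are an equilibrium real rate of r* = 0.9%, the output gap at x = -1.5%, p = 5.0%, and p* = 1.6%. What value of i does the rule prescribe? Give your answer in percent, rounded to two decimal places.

i = 0.9 + 5.0 + 0.5 × (5.0 − 1.6) + 1 × (-1.5)
   = 0.9 + 5 + 1.7 − 1.5 = 6.10

6.10%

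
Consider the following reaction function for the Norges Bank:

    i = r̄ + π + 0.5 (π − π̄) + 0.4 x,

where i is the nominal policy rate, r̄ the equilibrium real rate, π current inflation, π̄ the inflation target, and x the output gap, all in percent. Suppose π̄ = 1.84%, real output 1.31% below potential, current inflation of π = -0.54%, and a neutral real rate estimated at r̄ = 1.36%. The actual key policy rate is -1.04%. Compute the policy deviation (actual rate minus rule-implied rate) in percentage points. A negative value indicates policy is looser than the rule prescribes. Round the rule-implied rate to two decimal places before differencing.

-0.15 pp

Output 1.31% below potential → x = -1.31.
i = 1.36 + (-0.54) + 0.5 × (-0.54 − 1.84) + 0.4 × (-1.31)
   = 1.36 − 0.54 − 1.19 − 0.524 = -0.89
Deviation = -1.04 − (-0.89) = -0.15 pp.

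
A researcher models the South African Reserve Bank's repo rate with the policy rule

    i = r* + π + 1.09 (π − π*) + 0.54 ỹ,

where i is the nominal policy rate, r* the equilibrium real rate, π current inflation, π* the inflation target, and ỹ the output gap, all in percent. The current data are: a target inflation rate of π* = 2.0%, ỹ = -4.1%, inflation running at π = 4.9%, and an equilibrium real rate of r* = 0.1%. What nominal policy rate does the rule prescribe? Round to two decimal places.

i = 0.1 + 4.9 + 1.09 × (4.9 − 2.0) + 0.54 × (-4.1)
   = 0.1 + 4.9 + 3.161 − 2.214 = 5.95

5.95%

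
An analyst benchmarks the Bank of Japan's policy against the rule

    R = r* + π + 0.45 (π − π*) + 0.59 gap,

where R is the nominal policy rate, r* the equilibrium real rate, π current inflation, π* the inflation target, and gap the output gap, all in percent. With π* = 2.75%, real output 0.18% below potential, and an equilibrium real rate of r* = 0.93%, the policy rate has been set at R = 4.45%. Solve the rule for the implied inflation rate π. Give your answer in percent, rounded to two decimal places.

3.35%

Output 0.18% below potential → gap = -0.18.
Collecting π: R = r* + (1 + 0.45) π − 0.45 π* + 0.59 gap
1.45 π = 4.45 − 0.93 + 0.45 × 2.75 − 0.59 × (-0.18) = 4.8637
π = 4.8637 / 1.45 = 3.35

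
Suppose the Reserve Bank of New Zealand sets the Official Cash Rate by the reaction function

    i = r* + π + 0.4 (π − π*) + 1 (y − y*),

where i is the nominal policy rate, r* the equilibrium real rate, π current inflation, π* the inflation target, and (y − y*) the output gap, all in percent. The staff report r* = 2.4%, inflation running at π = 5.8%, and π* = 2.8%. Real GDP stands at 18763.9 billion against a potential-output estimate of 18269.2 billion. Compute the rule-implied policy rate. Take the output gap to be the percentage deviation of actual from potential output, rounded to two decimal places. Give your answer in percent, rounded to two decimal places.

12.11%

Output gap = 100 × (18763.9 − 18269.2) / 18269.2 = 2.71%.
i = 2.40 + 5.80 + 0.4 × (5.80 − 2.80) + 1 × 2.71
   = 2.40 + 5.8 + 1.2 + 2.71 = 12.11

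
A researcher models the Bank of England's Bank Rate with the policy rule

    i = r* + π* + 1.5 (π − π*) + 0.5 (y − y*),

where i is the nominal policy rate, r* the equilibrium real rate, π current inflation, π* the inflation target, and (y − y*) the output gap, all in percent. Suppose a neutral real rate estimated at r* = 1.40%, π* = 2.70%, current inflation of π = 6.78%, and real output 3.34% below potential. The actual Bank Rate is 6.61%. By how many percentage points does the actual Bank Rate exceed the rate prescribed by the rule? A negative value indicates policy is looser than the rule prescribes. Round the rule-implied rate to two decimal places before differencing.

-1.94 pp

Output 3.34% below potential → (y − y*) = -3.34.
i = 1.40 + 2.70 + 1.5 × (6.78 − 2.70) + 0.5 × (-3.34)
   = 1.40 + 2.7 + 6.12 − 1.67 = 8.55
Deviation = 6.61 − 8.55 = -1.94 pp.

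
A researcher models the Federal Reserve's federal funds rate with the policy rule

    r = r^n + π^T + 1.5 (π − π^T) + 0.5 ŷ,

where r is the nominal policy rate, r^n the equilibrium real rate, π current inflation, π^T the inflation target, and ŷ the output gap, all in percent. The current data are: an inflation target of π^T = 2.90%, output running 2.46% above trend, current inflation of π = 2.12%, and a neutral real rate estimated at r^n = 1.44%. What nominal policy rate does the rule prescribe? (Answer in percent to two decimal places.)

Output 2.46% above potential → ŷ = 2.46.
r = 1.44 + 2.90 + 1.5 × (2.12 − 2.90) + 0.5 × 2.46
   = 1.44 + 2.9 − 1.17 + 1.23 = 4.40

4.40%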